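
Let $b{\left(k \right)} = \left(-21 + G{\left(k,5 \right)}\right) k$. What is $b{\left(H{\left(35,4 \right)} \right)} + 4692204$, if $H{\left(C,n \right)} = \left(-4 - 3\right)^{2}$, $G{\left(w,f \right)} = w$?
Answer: $4693576$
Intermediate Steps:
$H{\left(C,n \right)} = 49$ ($H{\left(C,n \right)} = \left(-7\right)^{2} = 49$)
$b{\left(k \right)} = k \left(-21 + k\right)$ ($b{\left(k \right)} = \left(-21 + k\right) k = k \left(-21 + k\right)$)
$b{\left(H{\left(35,4 \right)} \right)} + 4692204 = 49 \left(-21 + 49\right) + 4692204 = 49 \cdot 28 + 4692204 = 1372 + 4692204 = 4693576$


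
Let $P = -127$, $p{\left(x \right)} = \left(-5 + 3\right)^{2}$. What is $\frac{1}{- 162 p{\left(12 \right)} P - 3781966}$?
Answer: $- \frac{1}{3699670} \approx -2.7029 \cdot 10^{-7}$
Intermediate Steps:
$p{\left(x \right)} = 4$ ($p{\left(x \right)} = \left(-2\right)^{2} = 4$)
$\frac{1}{- 162 p{\left(12 \right)} P - 3781966} = \frac{1}{\left(-162\right) 4 \left(-127\right) - 3781966} = \frac{1}{\left(-648\right) \left(-127\right) - 3781966} = \frac{1}{82296 - 3781966} = \frac{1}{-3699670} = - \frac{1}{3699670}$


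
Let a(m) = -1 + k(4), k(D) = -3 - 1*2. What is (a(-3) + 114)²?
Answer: 11664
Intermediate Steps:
k(D) = -5 (k(D) = -3 - 2 = -5)
a(m) = -6 (a(m) = -1 - 5 = -6)
(a(-3) + 114)² = (-6 + 114)² = 108² = 11664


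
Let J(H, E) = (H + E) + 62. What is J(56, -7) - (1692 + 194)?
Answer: -1775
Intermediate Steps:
J(H, E) = 62 + E + H (J(H, E) = (E + H) + 62 = 62 + E + H)
J(56, -7) - (1692 + 194) = (62 - 7 + 56) - (1692 + 194) = 111 - 1*1886 = 111 - 1886 = -1775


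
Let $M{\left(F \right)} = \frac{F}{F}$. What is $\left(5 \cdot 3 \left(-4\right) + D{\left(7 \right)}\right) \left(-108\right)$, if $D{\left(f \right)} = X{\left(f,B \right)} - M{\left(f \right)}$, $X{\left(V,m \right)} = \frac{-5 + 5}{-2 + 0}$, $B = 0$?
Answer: $6588$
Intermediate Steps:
$M{\left(F \right)} = 1$
$X{\left(V,m \right)} = 0$ ($X{\left(V,m \right)} = \frac{0}{-2} = 0 \left(- \frac{1}{2}\right) = 0$)
$D{\left(f \right)} = -1$ ($D{\left(f \right)} = 0 - 1 = -1$)
$\left(5 \cdot 3 \left(-4\right) + D{\left(7 \right)}\right) \left(-108\right) = \left(5 \cdot 3 \left(-4\right) - 1\right) \left(-108\right) = \left(15 \left(-4\right) - 1\right) \left(-108\right) = \left(-60 - 1\right) \left(-108\right) = \left(-61\right) \left(-108\right) = 6588$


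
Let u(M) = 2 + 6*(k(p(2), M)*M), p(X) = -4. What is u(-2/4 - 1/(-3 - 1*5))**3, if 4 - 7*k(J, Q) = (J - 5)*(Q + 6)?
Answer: -42326109125/11239424 ≈ -3765.9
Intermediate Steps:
k(J, Q) = 4/7 - (-5 + J)*(6 + Q)/7 (k(J, Q) = 4/7 - (J - 5)*(Q + 6)/7 = 4/7 - (-5 + J)*(6 + Q)/7)
u(M) = 2 + 6*M*(58/7 + 9*M/7) (u(M) = 2 + 6*((34/7 - 6/7*(-4) + 5*M/7 - 1/7*(-4)*M)*M) = 2 + 6*((34/7 + 24/7 + 5*M/7 + 4*M/7)*M) = 2 + 6*((58/7 + 9*M/7)*M) = 2 + 6*(M*(58/7 + 9*M/7)) = 2 + 6*M*(58/7 + 9*M/7))
u(-2/4 - 1/(-3 - 1*5))**3 = (2 + 6*(-2/4 - 1/(-3 - 1*5))*(58 + 9*(-2/4 - 1/(-3 - 1*5)))/7)**3 = (2 + 6*(-2*1/4 - 1/(-3 - 5))*(58 + 9*(-2*1/4 - 1/(-3 - 5)))/7)**3 = (2 + 6*(-1/2 - 1/(-8))*(58 + 9*(-1/2 - 1/(-8)))/7)**3 = (2 + 6*(-1/2 - 1*(-1/8))*(58 + 9*(-1/2 - 1*(-1/8)))/7)**3 = (2 + 6*(-1/2 + 1/8)*(58 + 9*(-1/2 + 1/8))/7)**3 = (2 + (6/7)*(-3/8)*(58 + 9*(-3/8)))**3 = (2 + (6/7)*(-3/8)*(58 - 27/8))**3 = (2 + (6/7)*(-3/8)*(437/8))**3 = (2 - 3933/224)**3 = (-3485/224)**3 = -42326109125/11239424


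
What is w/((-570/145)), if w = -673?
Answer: 19517/114 ≈ 171.20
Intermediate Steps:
w/((-570/145)) = -673/((-570/145)) = -673/((-570*1/145)) = -673/(-114/29) = -673*(-29/114) = 19517/114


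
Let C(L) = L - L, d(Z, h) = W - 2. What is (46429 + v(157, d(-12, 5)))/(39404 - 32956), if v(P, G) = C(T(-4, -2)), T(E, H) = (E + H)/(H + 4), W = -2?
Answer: 46429/6448 ≈ 7.2005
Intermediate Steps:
d(Z, h) = -4 (d(Z, h) = -2 - 2 = -4)
T(E, H) = (E + H)/(4 + H)
C(L) = 0
v(P, G) = 0
(46429 + v(157, d(-12, 5)))/(39404 - 32956) = (46429 + 0)/(39404 - 32956) = 46429/6448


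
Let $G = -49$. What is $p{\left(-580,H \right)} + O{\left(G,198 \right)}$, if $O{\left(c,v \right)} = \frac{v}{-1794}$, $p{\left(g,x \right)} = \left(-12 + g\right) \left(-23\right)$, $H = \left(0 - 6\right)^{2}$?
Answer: $\frac{4071151}{299} \approx 13616.0$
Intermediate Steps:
$H = 36$ ($H = \left(-6\right)^{2} = 36$)
$p{\left(g,x \right)} = 276 - 23 g$
$O{\left(c,v \right)} = - \frac{v}{1794}$ ($O{\left(c,v \right)} = v \left(- \frac{1}{1794}\right) = - \frac{v}{1794}$)
$p{\left(-580,H \right)} + O{\left(G,198 \right)} = \left(276 - -13340\right) - \frac{33}{299} = \left(276 + 13340\right) - \frac{33}{299} = 13616 - \frac{33}{299} = \frac{4071151}{299}$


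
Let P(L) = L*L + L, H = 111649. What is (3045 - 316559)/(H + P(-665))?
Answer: -313514/553209 ≈ -0.56672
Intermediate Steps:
P(L) = L + L**2 (P(L) = L**2 + L = L + L**2)
(3045 - 316559)/(H + P(-665)) = (3045 - 316559)/(111649 - 665*(1 - 665)) = -313514/(111649 - 665*(-664)) = -313514/(111649 + 441560) = -313514/553209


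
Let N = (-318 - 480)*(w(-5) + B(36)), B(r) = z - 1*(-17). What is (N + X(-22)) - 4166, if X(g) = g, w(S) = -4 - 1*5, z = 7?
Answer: -16158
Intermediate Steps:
B(r) = 24 (B(r) = 7 - 1*(-17) = 7 + 17 = 24)
w(S) = -9 (w(S) = -4 - 5 = -9)
N = -11970 (N = (-318 - 480)*(-9 + 24) = -798*15 = -11970)
(N + X(-22)) - 4166 = (-11970 - 22) - 4166 = -11992 - 4166 = -16158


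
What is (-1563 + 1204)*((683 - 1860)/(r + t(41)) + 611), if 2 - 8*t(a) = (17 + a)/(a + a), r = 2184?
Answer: -157004126241/716405 ≈ -2.1916e+5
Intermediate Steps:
t(a) = ¼ - (17 + a)/(16*a) (t(a) = ¼ - (17 + a)/(8*(a + a)) = ¼ - (17 + a)/(8*(2*a)) = ¼ - (17 + a)*1/(2*a)/8 = ¼ - (17 + a)/(16*a))
(-1563 + 1204)*((683 - 1860)/(r + t(41)) + 611) = (-1563 + 1204)*((683 - 1860)/(2184 + (1/16)*(-17 + 3*41)/41) + 611) = -359*(-1177/(2184 + (1/16)*(1/41)*(-17 + 123)) + 611) = -359*(-1177/(2184 + (1/16)*(1/41)*106) + 611) = -359*(-1177/(2184 + 53/328) + 611) = -359*(-1177/716405/328 + 611) = -359*(-1177*328/716405 + 611) = -359*(-386056/716405 + 611) = -359*437337399/716405 = -157004126241/716405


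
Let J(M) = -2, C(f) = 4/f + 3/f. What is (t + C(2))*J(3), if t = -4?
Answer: 1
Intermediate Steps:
C(f) = 7/f
(t + C(2))*J(3) = (-4 + 7/2)*(-2) = -½*(-2) = 1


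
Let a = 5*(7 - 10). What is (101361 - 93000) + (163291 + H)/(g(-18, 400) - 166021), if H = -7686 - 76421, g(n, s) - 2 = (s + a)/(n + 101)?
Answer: 293880745/35151 ≈ 8360.5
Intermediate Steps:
a = -15 (a = 5*(-3) = -15)
g(n, s) = 2 + (-15 + s)/(101 + n) (g(n, s) = 2 + (s - 15)/(n + 101) = 2 + (-15 + s)/(101 + n))
H = -84107
(101361 - 93000) + (163291 + H)/(g(-18, 400) - 166021) = (101361 - 93000) + (163291 - 84107)/((187 + 400 + 2*(-18))/(101 - 18) - 166021) = 8361 + 79184/((187 + 400 - 36)/83 - 166021) = 8361 + 79184/((1/83)*551 - 166021) = 8361 + 79184/(551/83 - 166021) = 8361 + 79184/(-13779192/83) = 8361 + 79184*(-83/13779192) = 8361 - 16766/35151 = 293880745/35151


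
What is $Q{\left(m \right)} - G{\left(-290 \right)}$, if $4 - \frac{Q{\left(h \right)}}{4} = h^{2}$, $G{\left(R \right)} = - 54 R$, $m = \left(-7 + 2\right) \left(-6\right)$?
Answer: $-19244$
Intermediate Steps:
$m = 30$ ($m = \left(-5\right) \left(-6\right) = 30$)
$Q{\left(h \right)} = 16 - 4 h^{2}$
$Q{\left(m \right)} - G{\left(-290 \right)} = \left(16 - 4 \cdot 30^{2}\right) - \left(-54\right) \left(-290\right) = \left(16 - 3600\right) - 15660 = -3584 - 15660 = -19244$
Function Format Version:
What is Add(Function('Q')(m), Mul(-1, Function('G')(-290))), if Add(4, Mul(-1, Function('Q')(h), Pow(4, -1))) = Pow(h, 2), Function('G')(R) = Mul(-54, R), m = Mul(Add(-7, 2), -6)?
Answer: -19244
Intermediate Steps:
m = 30 (m = Mul(-5, -6) = 30)
Function('Q')(h) = Add(16, Mul(-4, Pow(h, 2)))
Add(Function('Q')(m), Mul(-1, Function('G')(-290))) = Add(Add(16, Mul(-4, Pow(30, 2))), Mul(-1, Mul(-54, -290))) = Add(Add(16, Mul(-4, 900)), Mul(-1, 15660)) = Add(Add(16, -3600), -15660) = Add(-3584, -15660) = -19244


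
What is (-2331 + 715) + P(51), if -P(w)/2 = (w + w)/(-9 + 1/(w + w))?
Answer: -1461064/917 ≈ -1593.3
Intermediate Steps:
P(w) = -4*w/(-9 + 1/(2*w)) (P(w) = -2*(w + w)/(-9 + 1/(w + w)) = -2*2*w/(-9 + 1/(2*w)) = -4*w/(-9 + 1/(2*w)))
(-2331 + 715) + P(51) = (-2331 + 715) + 8*51**2/(-1 + 18*51) = -1616 + 8*2601/(-1 + 918) = -1616 + 8*2601/917 = -1616 + 8*2601*(1/917) = -1616 + 20808/917 = -1461064/917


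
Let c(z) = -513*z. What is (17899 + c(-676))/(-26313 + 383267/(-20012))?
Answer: -7298116244/526959023 ≈ -13.849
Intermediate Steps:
(17899 + c(-676))/(-26313 + 383267/(-20012)) = (17899 - 513*(-676))/(-26313 + 383267/(-20012)) = (17899 + 346788)/(-26313 + 383267*(-1/20012)) = 364687/(-26313 - 383267/20012) = 364687/(-526959023/20012) = 364687*(-20012/526959023) = -7298116244/526959023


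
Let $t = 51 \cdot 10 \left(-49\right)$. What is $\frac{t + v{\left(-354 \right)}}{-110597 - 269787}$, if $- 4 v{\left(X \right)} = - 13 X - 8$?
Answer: $\frac{52277}{760768} \approx 0.068716$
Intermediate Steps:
$t = -24990$ ($t = 510 \left(-49\right) = -24990$)
$v{\left(X \right)} = 2 + \frac{13 X}{4}$ ($v{\left(X \right)} = - \frac{- 13 X - 8}{4} = - \frac{-8 - 13 X}{4} = 2 + \frac{13 X}{4}$)
$\frac{t + v{\left(-354 \right)}}{-110597 - 269787} = \frac{-24990 + \left(2 + \frac{13}{4} \left(-354\right)\right)}{-110597 - 269787} = \frac{-24990 + \left(2 - \frac{2301}{2}\right)}{-380384} = \left(-24990 - \frac{2297}{2}\right) \left(- \frac{1}{380384}\right) = \left(- \frac{52277}{2}\right) \left(- \frac{1}{380384}\right) = \frac{52277}{760768}$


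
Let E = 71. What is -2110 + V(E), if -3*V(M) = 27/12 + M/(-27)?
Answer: -683599/324 ≈ -2109.9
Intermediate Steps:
V(M) = -¾ + M/81 (V(M) = -(27/12 + M/(-27))/3 = -(27*(1/12) + M*(-1/27))/3 = -(9/4 - M/27)/3 = -¾ + M/81)
-2110 + V(E) = -2110 + (-¾ + (1/81)*71) = -2110 + (-¾ + 71/81) = -2110 + 41/324 = -683599/324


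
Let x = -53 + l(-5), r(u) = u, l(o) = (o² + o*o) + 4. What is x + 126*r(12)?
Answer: 1513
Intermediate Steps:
l(o) = 4 + 2*o² (l(o) = (o² + o²) + 4 = 2*o² + 4 = 4 + 2*o²)
x = 1 (x = -53 + (4 + 2*(-5)²) = -53 + (4 + 2*25) = -53 + (4 + 50) = -53 + 54 = 1)
x + 126*r(12) = 1 + 126*12 = 1 + 1512 = 1513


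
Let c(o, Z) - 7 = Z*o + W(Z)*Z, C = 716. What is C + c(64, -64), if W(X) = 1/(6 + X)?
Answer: -97785/29 ≈ -3371.9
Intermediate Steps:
c(o, Z) = 7 + Z*o + Z/(6 + Z) (c(o, Z) = 7 + (Z*o + Z/(6 + Z)) = 7 + Z*o + Z/(6 + Z))
C + c(64, -64) = 716 + (-64 + (6 - 64)*(7 - 64*64))/(6 - 64) = 716 + (-64 - 58*(7 - 4096))/(-58) = 716 - (-64 - 58*(-4089))/58 = 716 - (-64 + 237162)/58 = 716 - 1/58*237098 = 716 - 118549/29 = -97785/29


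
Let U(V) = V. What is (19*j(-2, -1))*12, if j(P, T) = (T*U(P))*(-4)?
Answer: -1824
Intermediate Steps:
j(P, T) = -4*P*T (j(P, T) = (T*P)*(-4) = (P*T)*(-4) = -4*P*T)
(19*j(-2, -1))*12 = (19*(-4*(-2)*(-1)))*12 = (19*(-8))*12 = -152*12 = -1824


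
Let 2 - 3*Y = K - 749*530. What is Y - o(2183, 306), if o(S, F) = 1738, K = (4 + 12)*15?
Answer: 130506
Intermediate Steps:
K = 240 (K = 16*15 = 240)
Y = 132244 (Y = ⅔ - (240 - 749*530)/3 = ⅔ - (240 - 396970)/3 = ⅔ - ⅓*(-396730) = ⅔ + 396730/3 = 132244)
Y - o(2183, 306) = 132244 - 1*1738 = 132244 - 1738 = 130506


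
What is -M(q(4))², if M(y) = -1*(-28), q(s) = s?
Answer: -784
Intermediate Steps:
M(y) = 28
-M(q(4))² = -1*28² = -1*784 = -784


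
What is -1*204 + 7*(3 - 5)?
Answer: -218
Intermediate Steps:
-1*204 + 7*(3 - 5) = -204 + 7*(-2) = -204 - 14 = -218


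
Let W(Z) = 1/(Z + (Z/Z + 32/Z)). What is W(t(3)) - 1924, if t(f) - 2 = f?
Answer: -119283/62 ≈ -1923.9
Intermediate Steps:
t(f) = 2 + f
W(Z) = 1/(1 + Z + 32/Z) (W(Z) = 1/(Z + (1 + 32/Z)) = 1/(1 + Z + 32/Z))
W(t(3)) - 1924 = (2 + 3)/(32 + (2 + 3) + (2 + 3)²) - 1924 = 5/(32 + 5 + 5²) - 1924 = 5/(32 + 5 + 25) - 1924 = 5/62 - 1924 = -119283/62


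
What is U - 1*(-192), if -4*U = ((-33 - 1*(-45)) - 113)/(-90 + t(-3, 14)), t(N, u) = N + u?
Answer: 60571/316 ≈ 191.68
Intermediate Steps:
U = -101/316 (U = -((-33 - 1*(-45)) - 113)/(4*(-90 + (-3 + 14))) = -((-33 + 45) - 113)/(4*(-90 + 11)) = -(12 - 113)/(4*(-79)) = -(-101)*(-1)/(4*79) = -¼*101/79 = -101/316 ≈ -0.31962)
U - 1*(-192) = -101/316 - 1*(-192) = -101/316 + 192 = 60571/316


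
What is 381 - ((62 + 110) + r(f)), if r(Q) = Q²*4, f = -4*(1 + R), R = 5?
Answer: -2095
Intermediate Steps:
f = -24 (f = -4*(1 + 5) = -4*6 = -24)
r(Q) = 4*Q²
381 - ((62 + 110) + r(f)) = 381 - ((62 + 110) + 4*(-24)²) = 381 - (172 + 4*576) = 381 - (172 + 2304) = 381 - 1*2476 = 381 - 2476 = -2095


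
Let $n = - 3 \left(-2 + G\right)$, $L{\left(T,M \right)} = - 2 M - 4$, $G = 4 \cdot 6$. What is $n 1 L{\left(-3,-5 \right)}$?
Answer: $-396$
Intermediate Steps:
$G = 24$
$L{\left(T,M \right)} = -4 - 2 M$
$n = -66$ ($n = - 3 \left(-2 + 24\right) = \left(-3\right) 22 = -66$)
$n 1 L{\left(-3,-5 \right)} = \left(-66\right) 1 \left(-4 - -10\right) = - 66 \left(-4 + 10\right) = \left(-66\right) 6 = -396$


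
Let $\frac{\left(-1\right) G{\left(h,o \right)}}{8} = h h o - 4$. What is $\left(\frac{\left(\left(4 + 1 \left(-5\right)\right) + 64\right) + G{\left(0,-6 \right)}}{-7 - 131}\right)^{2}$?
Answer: $\frac{9025}{19044} \approx 0.4739$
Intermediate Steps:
$G{\left(h,o \right)} = 32 - 8 o h^{2}$ ($G{\left(h,o \right)} = - 8 \left(h h o - 4\right) = - 8 \left(h^{2} o - 4\right) = - 8 \left(o h^{2} - 4\right) = - 8 \left(-4 + o h^{2}\right) = 32 - 8 o h^{2}$)
$\left(\frac{\left(\left(4 + 1 \left(-5\right)\right) + 64\right) + G{\left(0,-6 \right)}}{-7 - 131}\right)^{2} = \left(\frac{\left(\left(4 + 1 \left(-5\right)\right) + 64\right) + \left(32 - - 48 \cdot 0^{2}\right)}{-7 - 131}\right)^{2} = \left(\frac{\left(\left(4 - 5\right) + 64\right) + \left(32 - \left(-48\right) 0\right)}{-138}\right)^{2} = \left(\left(\left(-1 + 64\right) + \left(32 + 0\right)\right) \left(- \frac{1}{138}\right)\right)^{2} = \left(\left(63 + 32\right) \left(- \frac{1}{138}\right)\right)^{2} = \left(95 \left(- \frac{1}{138}\right)\right)^{2} = \left(- \frac{95}{138}\right)^{2} = \frac{9025}{19044}$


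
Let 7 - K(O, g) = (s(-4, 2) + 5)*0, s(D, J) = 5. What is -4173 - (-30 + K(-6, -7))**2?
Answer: -4702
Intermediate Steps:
K(O, g) = 7 (K(O, g) = 7 - (5 + 5)*0 = 7 - 10*0 = 7 - 1*0 = 7 + 0 = 7)
-4173 - (-30 + K(-6, -7))**2 = -4173 - (-30 + 7)**2 = -4173 - 1*(-23)**2 = -4173 - 1*529 = -4173 - 529 = -4702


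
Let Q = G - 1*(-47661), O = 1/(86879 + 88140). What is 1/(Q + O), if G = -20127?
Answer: 175019/4818973147 ≈ 3.6319e-5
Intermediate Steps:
O = 1/175019 ≈ 5.7137e-6
Q = 27534 (Q = -20127 - 1*(-47661) = -20127 + 47661 = 27534)
1/(Q + O) = 1/(27534 + 1/175019) = 1/(4818973147/175019) = 175019/4818973147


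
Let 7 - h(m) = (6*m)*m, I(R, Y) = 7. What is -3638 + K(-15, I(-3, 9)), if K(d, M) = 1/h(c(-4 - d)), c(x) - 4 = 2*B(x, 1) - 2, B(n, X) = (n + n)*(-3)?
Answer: -368867735/101393 ≈ -3638.0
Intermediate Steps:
B(n, X) = -6*n (B(n, X) = (2*n)*(-3) = -6*n)
c(x) = 2 - 12*x (c(x) = 4 + (2*(-6*x) - 2) = 4 + (-12*x - 2) = 4 + (-2 - 12*x) = 2 - 12*x)
h(m) = 7 - 6*m**2 (h(m) = 7 - 6*m*m = 7 - 6*m**2)
K(d, M) = 1/(7 - 6*(50 + 12*d)**2) (K(d, M) = 1/(7 - 6*(2 - 12*(-4 - d))**2) = 1/(7 - 6*(2 + (48 + 12*d))**2) = 1/(7 - 6*(50 + 12*d)**2))
-3638 + K(-15, I(-3, 9)) = -3638 - 1/(-7 + 24*(25 + 6*(-15))**2) = -3638 - 1/(-7 + 24*(25 - 90)**2) = -3638 - 1/(-7 + 24*(-65)**2) = -3638 - 1/(-7 + 24*4225) = -3638 - 1/(-7 + 101400) = -3638 - 1/101393 = -368867735/101393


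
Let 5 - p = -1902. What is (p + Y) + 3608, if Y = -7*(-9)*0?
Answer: 5515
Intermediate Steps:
p = 1907 (p = 5 - 1*(-1902) = 5 + 1902 = 1907)
Y = 0 (Y = 63*0 = 0)
(p + Y) + 3608 = (1907 + 0) + 3608 = 1907 + 3608 = 5515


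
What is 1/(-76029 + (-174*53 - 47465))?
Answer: -1/132716 ≈ -7.5349e-6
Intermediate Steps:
1/(-76029 + (-174*53 - 47465)) = 1/(-76029 + (-9222 - 47465)) = 1/(-76029 - 56687) = 1/(-132716) = -1/132716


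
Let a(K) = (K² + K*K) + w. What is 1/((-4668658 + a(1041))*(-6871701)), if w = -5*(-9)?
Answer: 1/17187848997951 ≈ 5.8181e-14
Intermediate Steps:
w = 45
a(K) = 45 + 2*K² (a(K) = (K² + K*K) + 45 = (K² + K²) + 45 = 2*K² + 45 = 45 + 2*K²)
1/((-4668658 + a(1041))*(-6871701)) = 1/(-4668658 + (45 + 2*1041²)*(-6871701)) = -1/6871701/(-4668658 + (45 + 2*1083681)) = -1/6871701/(-4668658 + (45 + 2167362)) = -1/6871701/(-4668658 + 2167407) = -1/6871701/(-2501251) = -1/2501251*(-1/6871701) = 1/17187848997951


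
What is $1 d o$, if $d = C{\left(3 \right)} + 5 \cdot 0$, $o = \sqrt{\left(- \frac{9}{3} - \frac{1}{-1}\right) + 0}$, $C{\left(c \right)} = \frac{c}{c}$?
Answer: $i \sqrt{2} \approx 1.4142 i$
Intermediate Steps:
$C{\left(c \right)} = 1$
$o = i \sqrt{2}$ ($o = \sqrt{\left(\left(-9\right) \frac{1}{3} - -1\right) + 0} = \sqrt{\left(-3 + 1\right) + 0} = \sqrt{-2 + 0} = \sqrt{-2} = i \sqrt{2} \approx 1.4142 i$)
$d = 1$ ($d = 1 + 5 \cdot 0 = 1 + 0 = 1$)
$1 d o = 1 \cdot 1 i \sqrt{2} = 1 i \sqrt{2} = i \sqrt{2}$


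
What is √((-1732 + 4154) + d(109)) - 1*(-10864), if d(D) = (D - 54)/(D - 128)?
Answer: 10864 + 3*√97033/19 ≈ 10913.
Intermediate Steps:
d(D) = (-54 + D)/(-128 + D)
√((-1732 + 4154) + d(109)) - 1*(-10864) = √((-1732 + 4154) + (-54 + 109)/(-128 + 109)) - 1*(-10864) = √(2422 + 55/(-19)) + 10864 = √(2422 - 1/19*55) + 10864 = √(2422 - 55/19) + 10864 = √(45963/19) + 10864 = 3*√97033/19 + 10864 = 10864 + 3*√97033/19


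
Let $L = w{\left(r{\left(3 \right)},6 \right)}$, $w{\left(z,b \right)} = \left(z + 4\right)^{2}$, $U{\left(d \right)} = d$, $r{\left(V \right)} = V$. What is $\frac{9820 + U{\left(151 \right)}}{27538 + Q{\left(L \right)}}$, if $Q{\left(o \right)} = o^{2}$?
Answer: $\frac{767}{2303} \approx 0.33304$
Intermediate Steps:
$w{\left(z,b \right)} = \left(4 + z\right)^{2}$
$L = 49$ ($L = \left(4 + 3\right)^{2} = 7^{2} = 49$)
$\frac{9820 + U{\left(151 \right)}}{27538 + Q{\left(L \right)}} = \frac{9820 + 151}{27538 + 49^{2}} = \frac{9971}{27538 + 2401} = \frac{9971}{29939} = 9971 \cdot \frac{1}{29939} = \frac{767}{2303}$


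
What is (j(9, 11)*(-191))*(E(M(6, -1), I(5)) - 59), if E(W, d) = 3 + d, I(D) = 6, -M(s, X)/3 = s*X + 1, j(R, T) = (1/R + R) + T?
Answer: 1728550/9 ≈ 1.9206e+5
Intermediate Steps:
j(R, T) = R + T + 1/R (j(R, T) = (R + 1/R) + T = R + T + 1/R)
M(s, X) = -3 - 3*X*s (M(s, X) = -3*(s*X + 1) = -3*(X*s + 1) = -3*(1 + X*s) = -3 - 3*X*s)
(j(9, 11)*(-191))*(E(M(6, -1), I(5)) - 59) = ((9 + 11 + 1/9)*(-191))*((3 + 6) - 59) = ((9 + 11 + 1/9)*(-191))*(9 - 59) = ((181/9)*(-191))*(-50) = -34571/9*(-50) = 1728550/9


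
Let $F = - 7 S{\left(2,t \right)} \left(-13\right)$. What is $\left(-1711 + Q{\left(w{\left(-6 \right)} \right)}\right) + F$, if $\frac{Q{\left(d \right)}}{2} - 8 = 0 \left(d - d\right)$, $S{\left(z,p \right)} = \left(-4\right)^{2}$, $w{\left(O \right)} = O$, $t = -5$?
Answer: $-239$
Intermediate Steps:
$S{\left(z,p \right)} = 16$
$Q{\left(d \right)} = 16$ ($Q{\left(d \right)} = 16 + 2 \cdot 0 \left(d - d\right) = 16 + 2 \cdot 0 \cdot 0 = 16 + 2 \cdot 0 = 16 + 0 = 16$)
$F = 1456$ ($F = \left(-7\right) 16 \left(-13\right) = \left(-112\right) \left(-13\right) = 1456$)
$\left(-1711 + Q{\left(w{\left(-6 \right)} \right)}\right) + F = \left(-1711 + 16\right) + 1456 = -1695 + 1456 = -239$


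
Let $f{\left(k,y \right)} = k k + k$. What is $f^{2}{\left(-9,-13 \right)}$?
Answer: $5184$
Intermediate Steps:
$f{\left(k,y \right)} = k + k^{2}$ ($f{\left(k,y \right)} = k^{2} + k = k + k^{2}$)
$f^{2}{\left(-9,-13 \right)} = \left(- 9 \left(1 - 9\right)\right)^{2} = \left(\left(-9\right) \left(-8\right)\right)^{2} = 72^{2} = 5184$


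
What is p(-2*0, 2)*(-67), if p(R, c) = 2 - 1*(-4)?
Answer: -402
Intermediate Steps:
p(R, c) = 6 (p(R, c) = 2 + 4 = 6)
p(-2*0, 2)*(-67) = 6*(-67) = -402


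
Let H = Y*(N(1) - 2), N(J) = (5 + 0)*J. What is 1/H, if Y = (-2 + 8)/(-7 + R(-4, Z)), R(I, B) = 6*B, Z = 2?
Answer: 5/18 ≈ 0.27778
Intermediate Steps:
Y = 6/5 (Y = (-2 + 8)/(-7 + 6*2) = 6/(-7 + 12) = 6/5 ≈ 1.2000)
N(J) = 5*J
H = 18/5 (H = 6*(5*1 - 2)/5 = 6*(5 - 2)/5 = (6/5)*3 = 18/5 ≈ 3.6000)
1/H = 1/(18/5) = 5/18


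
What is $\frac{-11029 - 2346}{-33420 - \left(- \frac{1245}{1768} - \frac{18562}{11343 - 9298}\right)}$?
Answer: $\frac{48358115000}{120796651559} \approx 0.40033$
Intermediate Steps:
$\frac{-11029 - 2346}{-33420 - \left(- \frac{1245}{1768} - \frac{18562}{11343 - 9298}\right)} = - \frac{13375}{-33420 - \left(- \frac{1245}{1768} - \frac{18562}{11343 - 9298}\right)} = - \frac{13375}{-33420 + \left(\frac{1245}{1768} + \frac{18562}{2045}\right)} = - \frac{13375}{-33420 + \frac{35363641}{3615560}} = - \frac{13375}{- \frac{120796651559}{3615560}} = \left(-13375\right) \left(- \frac{3615560}{120796651559}\right) = \frac{48358115000}{120796651559}$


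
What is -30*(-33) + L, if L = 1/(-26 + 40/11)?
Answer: 243529/246 ≈ 989.96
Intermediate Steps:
L = -11/246 (L = 1/(-26 + 40*(1/11)) = 1/(-26 + 40/11) = 1/(-246/11) = -11/246 ≈ -0.044715)
-30*(-33) + L = -30*(-33) - 11/246 = 990 - 11/246 = 243529/246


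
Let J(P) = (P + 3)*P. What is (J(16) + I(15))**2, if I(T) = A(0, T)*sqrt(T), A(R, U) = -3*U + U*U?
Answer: 578416 + 109440*sqrt(15) ≈ 1.0023e+6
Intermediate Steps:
A(R, U) = U**2 - 3*U (A(R, U) = -3*U + U**2 = U**2 - 3*U)
I(T) = T**(3/2)*(-3 + T) (I(T) = (T*(-3 + T))*sqrt(T) = T**(3/2)*(-3 + T))
J(P) = P*(3 + P) (J(P) = (3 + P)*P = P*(3 + P))
(J(16) + I(15))**2 = (16*(3 + 16) + 15**(3/2)*(-3 + 15))**2 = (16*19 + (15*sqrt(15))*12)**2 = (304 + 180*sqrt(15))**2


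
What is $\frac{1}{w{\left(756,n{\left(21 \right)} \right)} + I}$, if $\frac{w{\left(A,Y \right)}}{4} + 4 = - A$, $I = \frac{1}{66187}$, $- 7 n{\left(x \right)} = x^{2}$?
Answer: $- \frac{66187}{201208479} \approx -0.00032895$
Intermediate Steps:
$n{\left(x \right)} = - \frac{x^{2}}{7}$
$I = \frac{1}{66187} \approx 1.5109 \cdot 10^{-5}$
$w{\left(A,Y \right)} = -16 - 4 A$ ($w{\left(A,Y \right)} = -16 + 4 \left(- A\right) = -16 - 4 A$)
$\frac{1}{w{\left(756,n{\left(21 \right)} \right)} + I} = \frac{1}{\left(-16 - 3024\right) + \frac{1}{66187}} = \frac{1}{-3040 + \frac{1}{66187}} = \frac{1}{- \frac{201208479}{66187}} = - \frac{66187}{201208479}$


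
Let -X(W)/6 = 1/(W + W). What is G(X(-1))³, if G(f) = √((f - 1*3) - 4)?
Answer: -8*I ≈ -8.0*I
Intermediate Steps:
X(W) = -3/W (X(W) = -6/(W + W) = -6*1/(2*W) = -3/W)
G(f) = √(-7 + f) (G(f) = √((f - 3) - 4) = √((-3 + f) - 4) = √(-7 + f))
G(X(-1))³ = (√(-7 - 3/(-1)))³ = (√(-7 - 3*(-1)))³ = (√(-7 + 3))³ = (√(-4))³ = (2*I)³ = -8*I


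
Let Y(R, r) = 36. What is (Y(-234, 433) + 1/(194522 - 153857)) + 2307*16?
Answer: 1502490421/40665 ≈ 36948.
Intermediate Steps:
(Y(-234, 433) + 1/(194522 - 153857)) + 2307*16 = (36 + 1/(194522 - 153857)) + 2307*16 = (36 + 1/40665) + 36912 = 1463941/40665 + 36912 = 1502490421/40665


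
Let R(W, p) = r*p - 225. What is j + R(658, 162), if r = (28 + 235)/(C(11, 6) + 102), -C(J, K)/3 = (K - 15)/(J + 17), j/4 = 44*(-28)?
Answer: -4554377/961 ≈ -4739.2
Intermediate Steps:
j = -4928 (j = 4*(44*(-28)) = 4*(-1232) = -4928)
C(J, K) = -3*(-15 + K)/(17 + J) (C(J, K) = -3*(K - 15)/(J + 17) = -3*(-15 + K)/(17 + J))
r = 7364/2883 (r = (28 + 235)/(3*(15 - 1*6)/(17 + 11) + 102) = 263/(3*(15 - 6)/28 + 102) = 263/(3*(1/28)*9 + 102) = 263/(27/28 + 102) = 263/(2883/28) = 263*(28/2883) = 7364/2883 ≈ 2.5543)
R(W, p) = -225 + 7364*p/2883 (R(W, p) = 7364*p/2883 - 225 = -225 + 7364*p/2883)
j + R(658, 162) = -4928 + (-225 + (7364/2883)*162) = -4928 + (-225 + 397656/961) = -4928 + 181431/961 = -4554377/961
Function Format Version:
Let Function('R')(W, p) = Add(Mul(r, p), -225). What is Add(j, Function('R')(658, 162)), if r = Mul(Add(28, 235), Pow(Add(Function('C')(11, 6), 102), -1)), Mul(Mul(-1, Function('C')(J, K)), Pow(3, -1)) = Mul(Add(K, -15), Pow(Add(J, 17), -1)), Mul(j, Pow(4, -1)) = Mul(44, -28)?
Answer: Rational(-4554377, 961) ≈ -4739.2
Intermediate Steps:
j = -4928 (j = Mul(4, Mul(44, -28)) = Mul(4, -1232) = -4928)
Function('C')(J, K) = Mul(-3, Pow(Add(17, J), -1), Add(-15, K)) (Function('C')(J, K) = Mul(-3, Mul(Add(K, -15), Pow(Add(J, 17), -1))) = Mul(-3, Mul(Add(-15, K), Pow(Add(17, J), -1))) = Mul(-3, Mul(Pow(Add(17, J), -1), Add(-15, K))) = Mul(-3, Pow(Add(17, J), -1), Add(-15, K)))
r = Rational(7364, 2883) (r = Mul(Add(28, 235), Pow(Add(Mul(3, Pow(Add(17, 11), -1), Add(15, Mul(-1, 6))), 102), -1)) = Mul(263, Pow(Add(Mul(3, Pow(28, -1), Add(15, -6)), 102), -1)) = Mul(263, Pow(Add(Mul(3, Rational(1, 28), 9), 102), -1)) = Mul(263, Pow(Add(Rational(27, 28), 102), -1)) = Mul(263, Pow(Rational(2883, 28), -1)) = Mul(263, Rational(28, 2883)) = Rational(7364, 2883) ≈ 2.5543)
Function('R')(W, p) = Add(-225, Mul(Rational(7364, 2883), p)) (Function('R')(W, p) = Add(Mul(Rational(7364, 2883), p), -225) = Add(-225, Mul(Rational(7364, 2883), p)))
Add(j, Function('R')(658, 162)) = Add(-4928, Add(-225, Mul(Rational(7364, 2883), 162))) = Add(-4928, Add(-225, Rational(397656, 961))) = Add(-4928, Rational(181431, 961)) = Rational(-4554377, 961)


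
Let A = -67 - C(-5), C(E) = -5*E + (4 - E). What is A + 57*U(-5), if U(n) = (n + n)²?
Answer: 5599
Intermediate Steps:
C(E) = 4 - 6*E
U(n) = 4*n² (U(n) = (2*n)² = 4*n²)
A = -101 (A = -67 - (4 - 6*(-5)) = -67 - (4 + 30) = -67 - 1*34 = -67 - 34 = -101)
A + 57*U(-5) = -101 + 57*(4*(-5)²) = -101 + 57*(4*25) = -101 + 57*100 = -101 + 5700 = 5599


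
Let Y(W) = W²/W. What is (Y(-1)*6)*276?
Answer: -1656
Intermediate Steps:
Y(W) = W
(Y(-1)*6)*276 = -1*6*276 = -6*276 = -1656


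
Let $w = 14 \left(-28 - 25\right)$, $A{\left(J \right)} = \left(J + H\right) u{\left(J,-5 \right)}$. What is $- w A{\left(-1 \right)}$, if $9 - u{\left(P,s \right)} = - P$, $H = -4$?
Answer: $-29680$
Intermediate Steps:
$u{\left(P,s \right)} = 9 + P$ ($u{\left(P,s \right)} = 9 - - P = 9 + P$)
$A{\left(J \right)} = \left(-4 + J\right) \left(9 + J\right)$ ($A{\left(J \right)} = \left(J - 4\right) \left(9 + J\right) = \left(-4 + J\right) \left(9 + J\right)$)
$w = -742$ ($w = 14 \left(-53\right) = -742$)
$- w A{\left(-1 \right)} = - \left(-742\right) \left(-4 - 1\right) \left(9 - 1\right) = - \left(-742\right) \left(\left(-5\right) 8\right) = - \left(-742\right) \left(-40\right) = \left(-1\right) 29680 = -29680$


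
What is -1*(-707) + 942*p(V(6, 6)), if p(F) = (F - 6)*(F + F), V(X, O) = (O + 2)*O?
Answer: 3798851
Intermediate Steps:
V(X, O) = O*(2 + O) (V(X, O) = (2 + O)*O = O*(2 + O))
p(F) = 2*F*(-6 + F) (p(F) = (-6 + F)*(2*F) = 2*F*(-6 + F))
-1*(-707) + 942*p(V(6, 6)) = -1*(-707) + 942*(2*(6*(2 + 6))*(-6 + 6*(2 + 6))) = 707 + 942*(2*(6*8)*(-6 + 6*8)) = 707 + 942*(2*48*(-6 + 48)) = 707 + 942*(2*48*42) = 707 + 942*4032 = 707 + 3798144 = 3798851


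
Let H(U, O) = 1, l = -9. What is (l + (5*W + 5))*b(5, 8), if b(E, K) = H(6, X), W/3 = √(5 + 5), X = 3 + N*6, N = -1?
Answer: -4 + 15*√10 ≈ 43.434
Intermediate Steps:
X = -3 (X = 3 - 1*6 = 3 - 6 = -3)
W = 3*√10 (W = 3*√(5 + 5) = 3*√10 ≈ 9.4868)
b(E, K) = 1
(l + (5*W + 5))*b(5, 8) = (-9 + (5*(3*√10) + 5))*1 = (-9 + (15*√10 + 5))*1 = (-9 + (5 + 15*√10))*1 = (-4 + 15*√10)*1 = -4 + 15*√10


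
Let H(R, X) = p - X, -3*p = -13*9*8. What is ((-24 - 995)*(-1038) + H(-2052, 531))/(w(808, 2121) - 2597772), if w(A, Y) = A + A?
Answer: -1057503/2596156 ≈ -0.40733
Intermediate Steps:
w(A, Y) = 2*A
p = 312 (p = -(-13*9)*8/3 = -(-39)*8 = -⅓*(-936) = 312)
H(R, X) = 312 - X
((-24 - 995)*(-1038) + H(-2052, 531))/(w(808, 2121) - 2597772) = ((-24 - 995)*(-1038) + (312 - 1*531))/(2*808 - 2597772) = (-1019*(-1038) + (312 - 531))/(1616 - 2597772) = (1057722 - 219)/(-2596156) = 1057503*(-1/2596156) = -1057503/2596156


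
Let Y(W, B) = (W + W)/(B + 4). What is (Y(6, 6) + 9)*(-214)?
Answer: -10914/5 ≈ -2182.8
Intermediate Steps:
Y(W, B) = 2*W/(4 + B) (Y(W, B) = (2*W)/(4 + B) = 2*W/(4 + B))
(Y(6, 6) + 9)*(-214) = (2*6/(4 + 6) + 9)*(-214) = (2*6/10 + 9)*(-214) = (2*6*(⅒) + 9)*(-214) = (6/5 + 9)*(-214) = (51/5)*(-214) = -10914/5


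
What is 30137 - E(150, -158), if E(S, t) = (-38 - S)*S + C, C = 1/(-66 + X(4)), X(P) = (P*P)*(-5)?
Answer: 8517203/146 ≈ 58337.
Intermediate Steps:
X(P) = -5*P**2 (X(P) = P**2*(-5) = -5*P**2)
C = -1/146 (C = 1/(-66 - 5*4**2) = 1/(-66 - 5*16) = 1/(-66 - 80) = 1/(-146) = -1/146 ≈ -0.0068493)
E(S, t) = -1/146 + S*(-38 - S) (E(S, t) = (-38 - S)*S - 1/146 = S*(-38 - S) - 1/146 = -1/146 + S*(-38 - S))
30137 - E(150, -158) = 30137 - (-1/146 - 1*150**2 - 38*150) = 30137 - (-1/146 - 1*22500 - 5700) = 30137 - (-1/146 - 22500 - 5700) = 30137 - 1*(-4117201/146) = 30137 + 4117201/146 = 8517203/146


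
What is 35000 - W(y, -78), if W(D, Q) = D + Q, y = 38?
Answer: 35040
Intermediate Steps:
35000 - W(y, -78) = 35000 - (38 - 78) = 35000 - 1*(-40) = 35000 + 40 = 35040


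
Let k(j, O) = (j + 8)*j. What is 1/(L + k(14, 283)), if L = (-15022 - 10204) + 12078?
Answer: -1/12840 ≈ -7.7882e-5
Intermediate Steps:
k(j, O) = j*(8 + j) (k(j, O) = (8 + j)*j = j*(8 + j))
L = -13148 (L = -25226 + 12078 = -13148)
1/(L + k(14, 283)) = 1/(-13148 + 14*(8 + 14)) = 1/(-13148 + 14*22) = 1/(-13148 + 308) = 1/(-12840) = -1/12840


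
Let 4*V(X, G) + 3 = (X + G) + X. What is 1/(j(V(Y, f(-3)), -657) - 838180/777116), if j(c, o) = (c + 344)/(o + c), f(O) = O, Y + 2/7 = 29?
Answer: -876004011/1430147347 ≈ -0.61253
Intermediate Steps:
Y = 201/7 (Y = -2/7 + 29 = 201/7 ≈ 28.714)
V(X, G) = -3/4 + X/2 + G/4 (V(X, G) = -3/4 + ((X + G) + X)/4 = -3/4 + ((G + X) + X)/4 = -3/4 + (G + 2*X)/4 = -3/4 + (X/2 + G/4) = -3/4 + X/2 + G/4)
j(c, o) = (344 + c)/(c + o)
1/(j(V(Y, f(-3)), -657) - 838180/777116) = 1/((344 + (-3/4 + (1/2)*(201/7) + (1/4)*(-3)))/((-3/4 + (1/2)*(201/7) + (1/4)*(-3)) - 657) - 838180/777116) = 1/((344 + (-3/4 + 201/14 - 3/4))/((-3/4 + 201/14 - 3/4) - 657) - 838180*1/777116) = 1/((344 + 90/7)/(90/7 - 657) - 209545/194279) = 1/((2498/7)/(-4509/7) - 209545/194279) = 1/(-7/4509*2498/7 - 209545/194279) = 1/(-2498/4509 - 209545/194279) = 1/(-1430147347/876004011) = -876004011/1430147347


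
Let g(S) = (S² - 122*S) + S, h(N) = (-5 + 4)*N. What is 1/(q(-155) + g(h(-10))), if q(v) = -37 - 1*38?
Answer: -1/1185 ≈ -0.00084388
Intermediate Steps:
q(v) = -75 (q(v) = -37 - 38 = -75)
h(N) = -N
g(S) = S² - 121*S
1/(q(-155) + g(h(-10))) = 1/(-75 + (-1*(-10))*(-121 - 1*(-10))) = 1/(-75 + 10*(-121 + 10)) = 1/(-75 + 10*(-111)) = 1/(-75 - 1110) = 1/(-1185) = -1/1185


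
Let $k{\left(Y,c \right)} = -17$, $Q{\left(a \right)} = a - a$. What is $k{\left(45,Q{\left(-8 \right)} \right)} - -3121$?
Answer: $3104$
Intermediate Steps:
$Q{\left(a \right)} = 0$
$k{\left(45,Q{\left(-8 \right)} \right)} - -3121 = -17 - -3121 = -17 + 3121 = 3104$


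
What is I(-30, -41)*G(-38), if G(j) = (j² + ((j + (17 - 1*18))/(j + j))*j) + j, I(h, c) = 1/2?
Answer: 2773/4 ≈ 693.25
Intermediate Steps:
I(h, c) = ½
G(j) = -½ + j² + 3*j/2 (G(j) = (j² + ((j + (17 - 18))/((2*j)))*j) + j = (j² + ((j - 1)*(1/(2*j)))*j) + j = (j² + ((-1 + j)*(1/(2*j)))*j) + j = (j² + ((-1 + j)/(2*j))*j) + j = (j² + (-½ + j/2)) + j = (-½ + j² + j/2) + j = -½ + j² + 3*j/2)
I(-30, -41)*G(-38) = (-½ + (-38)² + (3/2)*(-38))/2 = (-½ + 1444 - 57)/2 = (½)*(2773/2) = 2773/4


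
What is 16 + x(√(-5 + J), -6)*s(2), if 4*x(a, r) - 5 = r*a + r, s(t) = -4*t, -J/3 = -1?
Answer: 18 + 12*I*√2 ≈ 18.0 + 16.971*I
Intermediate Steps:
J = 3 (J = -3*(-1) = 3)
x(a, r) = 5/4 + r/4 + a*r/4 (x(a, r) = 5/4 + (r*a + r)/4 = 5/4 + (a*r + r)/4 = 5/4 + (r + a*r)/4 = 5/4 + (r/4 + a*r/4) = 5/4 + r/4 + a*r/4)
16 + x(√(-5 + J), -6)*s(2) = 16 + (5/4 + (¼)*(-6) + (¼)*√(-5 + 3)*(-6))*(-4*2) = 16 + (5/4 - 3/2 + (¼)*√(-2)*(-6))*(-8) = 16 + (5/4 - 3/2 + (¼)*(I*√2)*(-6))*(-8) = 16 + (5/4 - 3/2 - 3*I*√2/2)*(-8) = 16 + (-¼ - 3*I*√2/2)*(-8) = 16 + (2 + 12*I*√2) = 18 + 12*I*√2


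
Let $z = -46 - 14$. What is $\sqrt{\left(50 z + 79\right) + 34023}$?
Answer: $\sqrt{31102} \approx 176.36$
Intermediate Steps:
$z = -60$
$\sqrt{\left(50 z + 79\right) + 34023} = \sqrt{\left(50 \left(-60\right) + 79\right) + 34023} = \sqrt{\left(-3000 + 79\right) + 34023} = \sqrt{-2921 + 34023} = \sqrt{31102}$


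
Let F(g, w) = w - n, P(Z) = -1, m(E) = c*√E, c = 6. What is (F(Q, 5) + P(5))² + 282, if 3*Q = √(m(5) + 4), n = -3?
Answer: 331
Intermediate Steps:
m(E) = 6*√E
Q = √(4 + 6*√5)/3 (Q = √(6*√5 + 4)/3 = √(4 + 6*√5)/3 ≈ 1.3911)
F(g, w) = 3 + w (F(g, w) = w - 1*(-3) = w + 3 = 3 + w)
(F(Q, 5) + P(5))² + 282 = ((3 + 5) - 1)² + 282 = (8 - 1)² + 282 = 7² + 282 = 49 + 282 = 331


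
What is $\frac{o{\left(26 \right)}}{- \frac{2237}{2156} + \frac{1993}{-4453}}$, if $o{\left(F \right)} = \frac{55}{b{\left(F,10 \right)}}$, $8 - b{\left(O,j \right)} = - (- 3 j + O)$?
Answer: $- \frac{132009185}{14258269} \approx -9.2584$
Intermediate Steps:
$b{\left(O,j \right)} = 8 + O - 3 j$ ($b{\left(O,j \right)} = 8 - - (- 3 j + O) = 8 - - (O - 3 j) = 8 - \left(- O + 3 j\right) = 8 + \left(O - 3 j\right) = 8 + O - 3 j$)
$o{\left(F \right)} = \frac{55}{-22 + F}$ ($o{\left(F \right)} = \frac{55}{8 + F - 30} = \frac{55}{-22 + F}$)
$\frac{o{\left(26 \right)}}{- \frac{2237}{2156} + \frac{1993}{-4453}} = \frac{55 \frac{1}{-22 + 26}}{- \frac{2237}{2156} + \frac{1993}{-4453}} = \frac{55 \cdot \frac{1}{4}}{\left(-2237\right) \frac{1}{2156} + 1993 \left(- \frac{1}{4453}\right)} = \frac{55 \cdot \frac{1}{4}}{- \frac{2237}{2156} - \frac{1993}{4453}} = \frac{55}{4 \left(- \frac{14258269}{9600668}\right)} = \frac{55}{4} \left(- \frac{9600668}{14258269}\right) = - \frac{132009185}{14258269}$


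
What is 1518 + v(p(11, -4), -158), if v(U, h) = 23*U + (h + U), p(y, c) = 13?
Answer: 1672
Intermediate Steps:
v(U, h) = h + 24*U (v(U, h) = 23*U + (U + h) = h + 24*U)
1518 + v(p(11, -4), -158) = 1518 + (-158 + 24*13) = 1518 + (-158 + 312) = 1518 + 154 = 1672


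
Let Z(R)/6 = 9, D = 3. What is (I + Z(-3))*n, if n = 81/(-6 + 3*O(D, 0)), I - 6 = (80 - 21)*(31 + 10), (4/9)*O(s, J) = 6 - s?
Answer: 267732/19 ≈ 14091.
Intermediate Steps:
O(s, J) = 27/2 - 9*s/4 (O(s, J) = 9*(6 - s)/4 = 27/2 - 9*s/4)
Z(R) = 54 (Z(R) = 6*9 = 54)
I = 2425 (I = 6 + (80 - 21)*(31 + 10) = 6 + 59*41 = 6 + 2419 = 2425)
n = 108/19 (n = 81/(-6 + 3*(27/2 - 9/4*3)) = 81/(-6 + 3*(27/2 - 27/4)) = 81/(-6 + 3*(27/4)) = 81/(-6 + 81/4) = 81/(57/4) = 81*(4/57) = 108/19 ≈ 5.6842)
(I + Z(-3))*n = (2425 + 54)*(108/19) = 2479*(108/19) = 267732/19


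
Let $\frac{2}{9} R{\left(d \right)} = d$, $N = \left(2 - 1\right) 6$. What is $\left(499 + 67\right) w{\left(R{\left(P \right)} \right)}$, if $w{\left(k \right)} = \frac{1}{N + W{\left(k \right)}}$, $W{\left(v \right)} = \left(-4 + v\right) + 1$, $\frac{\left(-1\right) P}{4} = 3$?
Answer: $- \frac{566}{51} \approx -11.098$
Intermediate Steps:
$P = -12$ ($P = \left(-4\right) 3 = -12$)
$N = 6$ ($N = 1 \cdot 6 = 6$)
$W{\left(v \right)} = -3 + v$
$R{\left(d \right)} = \frac{9 d}{2}$
$w{\left(k \right)} = \frac{1}{3 + k}$ ($w{\left(k \right)} = \frac{1}{6 + \left(-3 + k\right)} = \frac{1}{3 + k}$)
$\left(499 + 67\right) w{\left(R{\left(P \right)} \right)} = \frac{499 + 67}{3 + \frac{9}{2} \left(-12\right)} = \frac{566}{3 - 54} = \frac{566}{-51} = 566 \left(- \frac{1}{51}\right) = - \frac{566}{51}$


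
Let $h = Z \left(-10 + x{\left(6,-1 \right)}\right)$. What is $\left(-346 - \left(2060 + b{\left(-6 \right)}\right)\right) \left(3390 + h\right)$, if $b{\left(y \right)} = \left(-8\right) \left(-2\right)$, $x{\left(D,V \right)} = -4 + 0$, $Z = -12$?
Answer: $-8617476$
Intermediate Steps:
$x{\left(D,V \right)} = -4$
$b{\left(y \right)} = 16$
$h = 168$ ($h = - 12 \left(-10 - 4\right) = \left(-12\right) \left(-14\right) = 168$)
$\left(-346 - \left(2060 + b{\left(-6 \right)}\right)\right) \left(3390 + h\right) = \left(-346 - 2076\right) \left(3390 + 168\right) = \left(-346 - 2076\right) 3558 = \left(-2422\right) 3558 = -8617476$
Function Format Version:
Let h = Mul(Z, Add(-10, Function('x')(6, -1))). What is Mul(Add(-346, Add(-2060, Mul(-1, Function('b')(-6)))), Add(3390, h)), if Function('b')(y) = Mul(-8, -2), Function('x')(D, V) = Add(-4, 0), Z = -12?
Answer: -8617476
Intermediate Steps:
Function('x')(D, V) = -4
Function('b')(y) = 16
h = 168 (h = Mul(-12, Add(-10, -4)) = Mul(-12, -14) = 168)
Mul(Add(-346, Add(-2060, Mul(-1, Function('b')(-6)))), Add(3390, h)) = Mul(Add(-346, Add(-2060, Mul(-1, 16))), Add(3390, 168)) = Mul(Add(-346, Add(-2060, -16)), 3558) = Mul(Add(-346, -2076), 3558) = Mul(-2422, 3558) = -8617476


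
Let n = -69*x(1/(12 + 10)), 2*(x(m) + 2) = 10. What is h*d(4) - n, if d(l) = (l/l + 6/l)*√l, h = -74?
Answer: -163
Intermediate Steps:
x(m) = 3 (x(m) = -2 + (½)*10 = -2 + 5 = 3)
d(l) = √l*(1 + 6/l) (d(l) = (1 + 6/l)*√l = √l*(1 + 6/l))
n = -207 (n = -69*3 = -207)
h*d(4) - n = -74*(6 + 4)/√4 - 1*(-207) = -37*10 + 207 = -74*5 + 207 = -370 + 207 = -163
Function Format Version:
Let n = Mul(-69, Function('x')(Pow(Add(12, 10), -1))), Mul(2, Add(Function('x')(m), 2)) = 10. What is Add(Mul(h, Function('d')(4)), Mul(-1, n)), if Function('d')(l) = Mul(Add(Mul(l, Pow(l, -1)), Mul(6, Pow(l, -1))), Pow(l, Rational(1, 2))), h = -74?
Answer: -163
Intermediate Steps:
Function('x')(m) = 3 (Function('x')(m) = Add(-2, Mul(Rational(1, 2), 10)) = Add(-2, 5) = 3)
Function('d')(l) = Mul(Pow(l, Rational(1, 2)), Add(1, Mul(6, Pow(l, -1)))) (Function('d')(l) = Mul(Add(1, Mul(6, Pow(l, -1))), Pow(l, Rational(1, 2))) = Mul(Pow(l, Rational(1, 2)), Add(1, Mul(6, Pow(l, -1)))))
n = -207 (n = Mul(-69, 3) = -207)
Add(Mul(h, Function('d')(4)), Mul(-1, n)) = Add(Mul(-74, Mul(Pow(4, Rational(-1, 2)), Add(6, 4))), Mul(-1, -207)) = Add(Mul(-74, Mul(Rational(1, 2), 10)), 207) = Add(Mul(-74, 5), 207) = Add(-370, 207) = -163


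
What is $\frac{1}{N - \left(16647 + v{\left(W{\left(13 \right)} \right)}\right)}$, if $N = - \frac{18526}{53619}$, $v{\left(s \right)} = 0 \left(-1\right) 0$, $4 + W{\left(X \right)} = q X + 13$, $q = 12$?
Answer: $- \frac{53619}{892614019} \approx -6.007 \cdot 10^{-5}$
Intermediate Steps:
$W{\left(X \right)} = 9 + 12 X$ ($W{\left(X \right)} = -4 + \left(12 X + 13\right) = -4 + \left(13 + 12 X\right) = 9 + 12 X$)
$v{\left(s \right)} = 0$ ($v{\left(s \right)} = 0 \cdot 0 = 0$)
$N = - \frac{18526}{53619}$ ($N = \left(-18526\right) \frac{1}{53619} = - \frac{18526}{53619} \approx -0.34551$)
$\frac{1}{N - \left(16647 + v{\left(W{\left(13 \right)} \right)}\right)} = \frac{1}{- \frac{18526}{53619} - 16647} = \frac{1}{- \frac{892614019}{53619}} = - \frac{53619}{892614019}$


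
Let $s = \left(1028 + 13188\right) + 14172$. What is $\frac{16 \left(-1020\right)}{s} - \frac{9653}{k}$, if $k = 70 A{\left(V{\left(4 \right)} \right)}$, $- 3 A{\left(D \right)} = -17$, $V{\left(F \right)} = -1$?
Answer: $- \frac{30053889}{1206490} \approx -24.91$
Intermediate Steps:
$A{\left(D \right)} = \frac{17}{3}$ ($A{\left(D \right)} = \left(- \frac{1}{3}\right) \left(-17\right) = \frac{17}{3}$)
$k = \frac{1190}{3}$ ($k = 70 \cdot \frac{17}{3} = \frac{1190}{3} \approx 396.67$)
$s = 28388$ ($s = 14216 + 14172 = 28388$)
$\frac{16 \left(-1020\right)}{s} - \frac{9653}{k} = \frac{16 \left(-1020\right)}{28388} - \frac{9653}{\frac{1190}{3}} = \left(-16320\right) \frac{1}{28388} - \frac{4137}{170} = - \frac{4080}{7097} - \frac{4137}{170} = - \frac{30053889}{1206490}$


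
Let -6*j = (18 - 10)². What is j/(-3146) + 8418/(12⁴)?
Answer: 2225351/5436288 ≈ 0.40935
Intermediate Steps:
j = -32/3 (j = -(18 - 10)²/6 = -⅙*8² = -⅙*64 = -32/3 ≈ -10.667)
j/(-3146) + 8418/(12⁴) = -32/3/(-3146) + 8418/(12⁴) = -32/3*(-1/3146) + 8418/20736 = 16/4719 + 8418*(1/20736) = 16/4719 + 1403/3456 = 2225351/5436288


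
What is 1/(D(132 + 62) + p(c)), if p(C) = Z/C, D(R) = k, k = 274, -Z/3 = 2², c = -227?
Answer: 227/62210 ≈ 0.0036489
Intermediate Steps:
Z = -12 (Z = -3*2² = -3*4 = -12)
D(R) = 274
p(C) = -12/C
1/(D(132 + 62) + p(c)) = 1/(274 - 12/(-227)) = 1/(274 - 12*(-1/227)) = 1/(274 + 12/227) = 1/(62210/227) = 227/62210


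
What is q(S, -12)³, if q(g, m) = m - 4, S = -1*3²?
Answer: -4096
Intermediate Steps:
S = -9 (S = -1*9 = -9)
q(g, m) = -4 + m
q(S, -12)³ = (-4 - 12)³ = (-16)³ = -4096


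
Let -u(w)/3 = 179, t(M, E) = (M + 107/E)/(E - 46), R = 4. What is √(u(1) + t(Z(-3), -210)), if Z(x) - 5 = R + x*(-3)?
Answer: I*√6063286530/3360 ≈ 23.175*I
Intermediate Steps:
Z(x) = 9 - 3*x (Z(x) = 5 + (4 + x*(-3)) = 5 + (4 - 3*x) = 9 - 3*x)
t(M, E) = (M + 107/E)/(-46 + E)
u(w) = -537 (u(w) = -3*179 = -537)
√(u(1) + t(Z(-3), -210)) = √(-537 + (107 - 210*(9 - 3*(-3)))/((-210)*(-46 - 210))) = √(-537 - 1/210*(107 - 210*(9 + 9))/(-256)) = √(-537 - 1/210*(-1/256)*(107 - 210*18)) = √(-537 - 1/210*(-1/256)*(107 - 3780)) = √(-537 - 1/210*(-1/256)*(-3673)) = √(-537 - 3673/53760) = √(-28872793/53760) = I*√6063286530/3360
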